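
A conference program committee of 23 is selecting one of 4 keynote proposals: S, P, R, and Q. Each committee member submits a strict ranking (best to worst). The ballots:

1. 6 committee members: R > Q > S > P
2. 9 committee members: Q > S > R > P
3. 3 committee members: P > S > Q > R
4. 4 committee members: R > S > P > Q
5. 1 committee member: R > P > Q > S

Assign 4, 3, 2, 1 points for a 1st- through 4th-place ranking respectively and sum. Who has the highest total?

Q

S: 6·2 + 9·3 + 3·3 + 4·3 + 1·1 = 61
P: 6·1 + 9·1 + 3·4 + 4·2 + 1·3 = 38
R: 6·4 + 9·2 + 3·1 + 4·4 + 1·4 = 65
Q: 6·3 + 9·4 + 3·2 + 4·1 + 1·2 = 66
Q has the highest Borda score (66).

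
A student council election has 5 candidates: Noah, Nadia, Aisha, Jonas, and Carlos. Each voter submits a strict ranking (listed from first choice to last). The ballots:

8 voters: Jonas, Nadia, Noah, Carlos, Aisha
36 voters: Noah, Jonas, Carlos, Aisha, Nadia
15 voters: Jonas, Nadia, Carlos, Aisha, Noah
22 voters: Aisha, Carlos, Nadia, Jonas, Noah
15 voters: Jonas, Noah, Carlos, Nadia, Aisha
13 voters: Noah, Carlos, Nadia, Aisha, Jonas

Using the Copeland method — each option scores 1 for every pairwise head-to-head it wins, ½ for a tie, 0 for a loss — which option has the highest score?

Noah: beats Nadia, Aisha, and Carlos; loses to Jonas → score 3.
Nadia: loses to Noah, Aisha, Jonas, and Carlos → score 0.
Aisha: beats Nadia; loses to Noah, Jonas, and Carlos → score 1.
Jonas: beats Noah, Nadia, Aisha, and Carlos → score 4.
Carlos: beats Nadia and Aisha; loses to Noah and Jonas → score 2.
Jonas has the best pairwise record.

Jonas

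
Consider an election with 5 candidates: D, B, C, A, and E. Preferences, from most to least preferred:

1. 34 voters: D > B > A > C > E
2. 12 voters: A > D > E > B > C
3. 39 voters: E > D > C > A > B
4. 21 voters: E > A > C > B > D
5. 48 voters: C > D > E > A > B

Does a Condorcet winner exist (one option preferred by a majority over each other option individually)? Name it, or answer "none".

D

D vs B: 133–21 for D.
D vs C: 85–69 for D.
D vs A: 121–33 for D.
D vs E: 94–60 for D.
D beats every other option head-to-head.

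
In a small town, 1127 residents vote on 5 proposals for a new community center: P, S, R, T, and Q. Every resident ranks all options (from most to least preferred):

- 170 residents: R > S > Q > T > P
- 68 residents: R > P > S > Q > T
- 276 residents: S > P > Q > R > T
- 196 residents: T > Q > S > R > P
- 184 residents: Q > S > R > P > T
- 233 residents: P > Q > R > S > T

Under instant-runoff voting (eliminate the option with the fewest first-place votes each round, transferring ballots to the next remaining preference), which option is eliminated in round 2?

T

Round 1: P 233, S 276, R 238, T 196, Q 184. Eliminate Q.
Round 2: P 233, S 460, R 238, T 196. Eliminate T.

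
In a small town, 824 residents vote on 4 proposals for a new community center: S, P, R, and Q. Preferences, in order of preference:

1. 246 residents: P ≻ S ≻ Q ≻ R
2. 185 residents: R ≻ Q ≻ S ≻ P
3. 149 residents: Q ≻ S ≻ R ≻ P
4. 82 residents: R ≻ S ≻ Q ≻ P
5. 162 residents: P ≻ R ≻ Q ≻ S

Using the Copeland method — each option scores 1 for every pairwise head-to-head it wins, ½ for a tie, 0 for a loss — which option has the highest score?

S: beats P; loses to R and Q → score 1.
P: loses to S, R, and Q → score 0.
R: beats S, P, and Q → score 3.
Q: beats S and P; loses to R → score 2.
R has the best pairwise record.

R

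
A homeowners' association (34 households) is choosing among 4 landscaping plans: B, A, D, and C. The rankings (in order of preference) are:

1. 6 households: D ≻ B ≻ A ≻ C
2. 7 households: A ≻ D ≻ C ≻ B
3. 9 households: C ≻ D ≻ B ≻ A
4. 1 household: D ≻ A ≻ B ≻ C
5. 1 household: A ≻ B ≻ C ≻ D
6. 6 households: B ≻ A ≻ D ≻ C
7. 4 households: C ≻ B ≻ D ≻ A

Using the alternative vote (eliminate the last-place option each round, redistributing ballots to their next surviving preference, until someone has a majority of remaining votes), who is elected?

Round 1: B 6, A 8, D 7, C 13. Eliminate B.
Round 2: A 14, D 7, C 13. Eliminate D.
Round 3: A 21, C 13. A has a majority.

A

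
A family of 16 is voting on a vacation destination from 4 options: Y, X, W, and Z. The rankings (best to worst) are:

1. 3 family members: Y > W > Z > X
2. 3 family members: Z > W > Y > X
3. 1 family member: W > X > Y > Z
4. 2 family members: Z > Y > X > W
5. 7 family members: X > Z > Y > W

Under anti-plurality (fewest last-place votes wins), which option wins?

Y

Last-place votes: Y 0, X 6, W 9, Z 1.
Y is ranked last by the fewest voters, so Y wins.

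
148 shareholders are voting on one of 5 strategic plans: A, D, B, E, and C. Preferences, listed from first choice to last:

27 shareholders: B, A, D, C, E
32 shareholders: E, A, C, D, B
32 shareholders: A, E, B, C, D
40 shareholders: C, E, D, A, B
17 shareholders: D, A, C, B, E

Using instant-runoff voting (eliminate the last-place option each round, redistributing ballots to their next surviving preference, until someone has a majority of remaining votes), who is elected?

A

Round 1: A 32, D 17, B 27, E 32, C 40. Eliminate D.
Round 2: A 49, B 27, E 32, C 40. Eliminate B.
Round 3: A 76, E 32, C 40. A has a majority.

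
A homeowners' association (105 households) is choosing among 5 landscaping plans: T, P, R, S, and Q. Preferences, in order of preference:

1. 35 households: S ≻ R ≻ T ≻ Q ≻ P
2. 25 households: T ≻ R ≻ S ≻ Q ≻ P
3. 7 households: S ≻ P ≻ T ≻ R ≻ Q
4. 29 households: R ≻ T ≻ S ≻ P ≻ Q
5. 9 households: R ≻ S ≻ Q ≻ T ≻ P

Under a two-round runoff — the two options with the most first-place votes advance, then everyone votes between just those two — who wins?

R

Round 1 first-place votes: T 25, P 0, R 38, S 42, Q 0.
S and R advance.
Runoff: S is preferred to R by 42 voters; R by 63.
R wins the runoff.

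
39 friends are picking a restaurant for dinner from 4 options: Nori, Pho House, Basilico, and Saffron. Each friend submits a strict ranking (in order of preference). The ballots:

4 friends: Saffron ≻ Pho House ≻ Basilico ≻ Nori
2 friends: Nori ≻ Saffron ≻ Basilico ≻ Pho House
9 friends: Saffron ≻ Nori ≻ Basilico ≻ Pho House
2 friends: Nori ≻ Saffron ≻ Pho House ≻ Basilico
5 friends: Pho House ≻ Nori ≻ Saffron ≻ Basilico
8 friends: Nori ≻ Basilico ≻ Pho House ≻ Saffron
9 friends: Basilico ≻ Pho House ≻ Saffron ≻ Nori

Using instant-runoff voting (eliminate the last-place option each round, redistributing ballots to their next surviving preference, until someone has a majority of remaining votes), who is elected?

Saffron

Round 1: Nori 12, Pho House 5, Basilico 9, Saffron 13. Eliminate Pho House.
Round 2: Nori 17, Basilico 9, Saffron 13. Eliminate Basilico.
Round 3: Nori 17, Saffron 22. Saffron has a majority.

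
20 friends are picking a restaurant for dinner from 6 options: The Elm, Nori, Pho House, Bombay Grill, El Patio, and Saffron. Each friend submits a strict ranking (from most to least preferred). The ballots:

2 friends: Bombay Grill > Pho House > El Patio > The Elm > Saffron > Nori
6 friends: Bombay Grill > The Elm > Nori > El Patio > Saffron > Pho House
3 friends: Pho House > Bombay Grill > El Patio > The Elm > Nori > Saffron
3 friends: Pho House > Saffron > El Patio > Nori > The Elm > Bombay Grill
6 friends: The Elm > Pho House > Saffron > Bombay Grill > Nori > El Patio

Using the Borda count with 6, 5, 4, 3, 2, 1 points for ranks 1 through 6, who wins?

The Elm

The Elm: 2·3 + 6·5 + 3·3 + 3·2 + 6·6 = 87
Nori: 2·1 + 6·4 + 3·2 + 3·3 + 6·2 = 53
Pho House: 2·5 + 6·1 + 3·6 + 3·6 + 6·5 = 82
Bombay Grill: 2·6 + 6·6 + 3·5 + 3·1 + 6·3 = 84
El Patio: 2·4 + 6·3 + 3·4 + 3·4 + 6·1 = 56
Saffron: 2·2 + 6·2 + 3·1 + 3·5 + 6·4 = 58
The Elm has the highest Borda score (87).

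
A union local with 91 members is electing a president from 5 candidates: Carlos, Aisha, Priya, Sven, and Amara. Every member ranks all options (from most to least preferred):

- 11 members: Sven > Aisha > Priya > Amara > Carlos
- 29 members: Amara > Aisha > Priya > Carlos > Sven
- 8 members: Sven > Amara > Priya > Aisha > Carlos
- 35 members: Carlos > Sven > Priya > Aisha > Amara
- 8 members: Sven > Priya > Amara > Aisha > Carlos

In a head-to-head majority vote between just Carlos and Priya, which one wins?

Voters preferring Carlos to Priya: 35; preferring Priya to Carlos: 56.
Priya wins the head-to-head.

Priya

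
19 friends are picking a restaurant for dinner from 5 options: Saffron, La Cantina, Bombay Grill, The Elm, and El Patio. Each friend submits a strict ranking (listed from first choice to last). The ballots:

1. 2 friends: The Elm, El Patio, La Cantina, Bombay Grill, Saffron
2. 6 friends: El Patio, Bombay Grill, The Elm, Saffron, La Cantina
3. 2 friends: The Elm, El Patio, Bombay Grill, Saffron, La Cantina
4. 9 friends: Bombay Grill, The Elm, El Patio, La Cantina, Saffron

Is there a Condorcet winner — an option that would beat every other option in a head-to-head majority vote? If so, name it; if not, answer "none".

Checking pairwise contests:
La Cantina beats Saffron 11–8.
Bombay Grill beats La Cantina 17–2.
El Patio beats Bombay Grill 10–9.
Bombay Grill beats The Elm 15–4.
The Elm beats El Patio 13–6.
Every option loses at least one head-to-head, so there is no Condorcet winner.

none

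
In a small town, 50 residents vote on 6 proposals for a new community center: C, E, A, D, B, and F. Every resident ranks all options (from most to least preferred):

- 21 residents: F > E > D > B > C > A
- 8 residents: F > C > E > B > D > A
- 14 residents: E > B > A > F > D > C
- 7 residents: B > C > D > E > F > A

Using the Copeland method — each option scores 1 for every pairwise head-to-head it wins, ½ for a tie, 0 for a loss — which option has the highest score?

F

C: beats A; loses to E, D, B, and F → score 1.
E: beats C, A, D, and B; loses to F → score 4.
A: loses to C, E, D, B, and F → score 0.
D: beats C and A; loses to E, B, and F → score 2.
B: beats C, A, and D; loses to E and F → score 3.
F: beats C, E, A, D, and B → score 5.
F has the best pairwise record.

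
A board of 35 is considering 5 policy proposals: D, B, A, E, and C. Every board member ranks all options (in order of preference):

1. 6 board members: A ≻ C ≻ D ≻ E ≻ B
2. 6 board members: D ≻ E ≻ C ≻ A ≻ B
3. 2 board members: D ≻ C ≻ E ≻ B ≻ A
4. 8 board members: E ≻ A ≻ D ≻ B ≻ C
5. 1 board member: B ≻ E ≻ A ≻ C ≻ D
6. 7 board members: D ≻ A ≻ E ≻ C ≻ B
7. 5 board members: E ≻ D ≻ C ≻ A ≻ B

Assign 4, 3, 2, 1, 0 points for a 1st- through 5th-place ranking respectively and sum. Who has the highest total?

D: 6·2 + 6·4 + 2·4 + 8·2 + 1·0 + 7·4 + 5·3 = 103
B: 6·0 + 6·0 + 2·1 + 8·1 + 1·4 + 7·0 + 5·0 = 14
A: 6·4 + 6·1 + 2·0 + 8·3 + 1·2 + 7·3 + 5·1 = 82
E: 6·1 + 6·3 + 2·2 + 8·4 + 1·3 + 7·2 + 5·4 = 97
C: 6·3 + 6·2 + 2·3 + 8·0 + 1·1 + 7·1 + 5·2 = 54
D has the highest Borda score (103).

D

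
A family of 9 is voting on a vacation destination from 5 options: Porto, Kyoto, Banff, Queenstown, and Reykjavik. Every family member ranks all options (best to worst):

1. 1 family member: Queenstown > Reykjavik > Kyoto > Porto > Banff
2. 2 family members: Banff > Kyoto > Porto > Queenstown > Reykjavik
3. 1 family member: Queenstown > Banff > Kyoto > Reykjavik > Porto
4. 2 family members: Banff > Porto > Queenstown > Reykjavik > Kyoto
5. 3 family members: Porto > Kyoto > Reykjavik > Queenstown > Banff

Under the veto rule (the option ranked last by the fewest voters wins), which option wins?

Last-place votes: Porto 1, Kyoto 2, Banff 4, Queenstown 0, Reykjavik 2.
Queenstown is ranked last by the fewest voters, so Queenstown wins.

Queenstown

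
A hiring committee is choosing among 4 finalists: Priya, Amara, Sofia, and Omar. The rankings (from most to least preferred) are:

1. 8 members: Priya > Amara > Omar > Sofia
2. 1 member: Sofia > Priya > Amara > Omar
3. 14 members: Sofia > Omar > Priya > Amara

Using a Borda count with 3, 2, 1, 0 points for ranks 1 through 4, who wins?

Priya: 8·3 + 1·2 + 14·1 = 40
Amara: 8·2 + 1·1 + 14·0 = 17
Sofia: 8·0 + 1·3 + 14·3 = 45
Omar: 8·1 + 1·0 + 14·2 = 36
Sofia has the highest Borda score (45).

Sofia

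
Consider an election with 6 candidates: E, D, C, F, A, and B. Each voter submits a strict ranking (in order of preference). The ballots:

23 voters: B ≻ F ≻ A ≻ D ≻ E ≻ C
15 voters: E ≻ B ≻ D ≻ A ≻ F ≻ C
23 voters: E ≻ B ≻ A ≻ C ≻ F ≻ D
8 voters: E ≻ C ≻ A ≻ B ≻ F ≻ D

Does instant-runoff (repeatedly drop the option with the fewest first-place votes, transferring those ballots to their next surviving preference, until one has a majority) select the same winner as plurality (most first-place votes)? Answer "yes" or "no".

yes

Instant-runoff — R1 E 46, D 0, C 0, F 0, A 0, B 23 (E winner). Winner: E.
Plurality — first-place votes: E 46, D 0, C 0, F 0, A 0, B 23. Winner: E.
The two methods agree.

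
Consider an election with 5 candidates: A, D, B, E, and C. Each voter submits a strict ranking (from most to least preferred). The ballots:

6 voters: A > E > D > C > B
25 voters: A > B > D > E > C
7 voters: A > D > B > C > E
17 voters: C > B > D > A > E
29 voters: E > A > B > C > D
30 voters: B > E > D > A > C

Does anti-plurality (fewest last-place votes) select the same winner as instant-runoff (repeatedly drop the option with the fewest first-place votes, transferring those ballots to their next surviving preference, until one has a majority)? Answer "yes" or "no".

yes

Anti-plurality — last-place votes: A 0, D 29, B 6, E 24, C 55. Winner: A.
Instant-runoff — R1 A 38, D 0, B 30, E 29, C 17 (D out); R2 A 38, B 30, E 29, C 17 (C out); R3 A 38, B 47, E 29 (E out); R4 A 67, B 47 (A winner). Winner: A.
The two methods agree.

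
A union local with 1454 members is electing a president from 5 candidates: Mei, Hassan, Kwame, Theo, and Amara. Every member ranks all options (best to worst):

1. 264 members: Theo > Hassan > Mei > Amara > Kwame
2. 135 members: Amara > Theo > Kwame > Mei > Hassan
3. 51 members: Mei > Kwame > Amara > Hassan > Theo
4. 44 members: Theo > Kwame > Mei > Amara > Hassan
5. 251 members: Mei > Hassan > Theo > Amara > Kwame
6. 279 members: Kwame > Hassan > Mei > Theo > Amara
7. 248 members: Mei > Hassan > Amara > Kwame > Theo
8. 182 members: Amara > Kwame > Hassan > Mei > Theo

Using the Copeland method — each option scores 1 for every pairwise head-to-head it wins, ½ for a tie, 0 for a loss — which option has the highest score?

Mei

Mei: beats Hassan, Kwame, Theo, and Amara → score 4.
Hassan: beats Kwame, Theo, and Amara; loses to Mei → score 3.
Kwame: beats Theo; loses to Mei, Hassan, and Amara → score 1.
Theo: beats Amara; loses to Mei, Hassan, and Kwame → score 1.
Amara: beats Kwame; loses to Mei, Hassan, and Theo → score 1.
Mei has the best pairwise record.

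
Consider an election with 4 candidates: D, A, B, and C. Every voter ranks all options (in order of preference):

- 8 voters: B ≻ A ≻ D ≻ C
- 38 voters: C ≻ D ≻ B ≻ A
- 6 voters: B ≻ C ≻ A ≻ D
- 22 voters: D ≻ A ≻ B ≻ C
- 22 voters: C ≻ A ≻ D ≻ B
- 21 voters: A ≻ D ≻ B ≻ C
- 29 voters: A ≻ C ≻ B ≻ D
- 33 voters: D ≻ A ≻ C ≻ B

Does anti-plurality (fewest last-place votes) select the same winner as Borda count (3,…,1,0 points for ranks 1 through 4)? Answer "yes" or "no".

Anti-plurality — last-place votes: D 35, A 38, B 55, C 51. Winner: D.
Borda — scores: D 313, A 326, B 152, C 283. Winner: A.
The two methods disagree.

no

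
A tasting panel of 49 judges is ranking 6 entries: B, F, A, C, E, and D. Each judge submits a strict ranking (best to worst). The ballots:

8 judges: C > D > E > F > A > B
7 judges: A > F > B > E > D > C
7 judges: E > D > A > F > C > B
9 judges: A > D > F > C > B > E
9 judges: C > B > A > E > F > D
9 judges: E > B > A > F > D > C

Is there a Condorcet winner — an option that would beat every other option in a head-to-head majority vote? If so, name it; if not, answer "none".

A

A vs B: 31–18 for A.
A vs F: 41–8 for A.
A vs C: 32–17 for A.
A vs E: 25–24 for A.
A vs D: 34–15 for A.
A beats every other option head-to-head.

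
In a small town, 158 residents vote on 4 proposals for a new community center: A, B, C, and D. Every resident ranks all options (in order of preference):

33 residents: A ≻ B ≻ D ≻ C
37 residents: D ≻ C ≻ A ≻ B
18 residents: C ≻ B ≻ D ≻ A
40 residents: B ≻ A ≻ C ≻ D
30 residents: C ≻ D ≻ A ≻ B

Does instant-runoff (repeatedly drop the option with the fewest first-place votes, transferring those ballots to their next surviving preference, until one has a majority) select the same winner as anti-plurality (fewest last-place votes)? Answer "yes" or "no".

no

Instant-runoff — R1 A 33, B 40, C 48, D 37 (A out); R2 B 73, C 48, D 37 (D out); R3 B 73, C 85 (C winner). Winner: C.
Anti-plurality — last-place votes: A 18, B 67, C 33, D 40. Winner: A.
The two methods disagree.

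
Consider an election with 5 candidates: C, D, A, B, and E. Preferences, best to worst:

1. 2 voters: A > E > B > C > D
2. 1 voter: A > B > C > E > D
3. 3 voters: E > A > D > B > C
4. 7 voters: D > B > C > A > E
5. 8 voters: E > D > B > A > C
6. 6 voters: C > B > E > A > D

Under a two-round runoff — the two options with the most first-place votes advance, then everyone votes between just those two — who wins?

E

Round 1 first-place votes: C 6, D 7, A 3, B 0, E 11.
E and D advance.
Runoff: E is preferred to D by 20 voters; D by 7.
E wins the runoff.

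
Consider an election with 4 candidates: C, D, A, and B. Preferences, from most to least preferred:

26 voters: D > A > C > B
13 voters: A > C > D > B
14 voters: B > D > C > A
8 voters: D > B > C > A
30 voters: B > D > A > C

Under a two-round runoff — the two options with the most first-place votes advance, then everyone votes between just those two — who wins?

Round 1 first-place votes: C 0, D 34, A 13, B 44.
B and D advance.
Runoff: B is preferred to D by 44 voters; D by 47.
D wins the runoff.

D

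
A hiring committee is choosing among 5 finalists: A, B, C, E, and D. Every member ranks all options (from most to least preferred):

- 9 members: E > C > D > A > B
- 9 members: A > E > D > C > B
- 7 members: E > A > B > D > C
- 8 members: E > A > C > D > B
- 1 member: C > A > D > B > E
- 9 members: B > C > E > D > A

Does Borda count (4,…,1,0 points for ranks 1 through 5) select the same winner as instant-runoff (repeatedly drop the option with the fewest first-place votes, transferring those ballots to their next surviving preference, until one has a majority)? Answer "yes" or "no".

yes

Borda — scores: A 93, B 51, C 83, E 141, D 62. Winner: E.
Instant-runoff — R1 A 9, B 9, C 1, E 24, D 0 (E winner). Winner: E.
The two methods agree.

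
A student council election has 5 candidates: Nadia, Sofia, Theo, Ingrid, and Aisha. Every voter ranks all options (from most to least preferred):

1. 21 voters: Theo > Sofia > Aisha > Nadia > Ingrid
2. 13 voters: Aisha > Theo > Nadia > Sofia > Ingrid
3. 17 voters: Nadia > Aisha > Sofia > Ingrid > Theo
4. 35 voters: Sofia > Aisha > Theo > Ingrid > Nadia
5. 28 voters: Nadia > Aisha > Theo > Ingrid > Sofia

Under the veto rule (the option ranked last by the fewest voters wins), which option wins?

Aisha

Last-place votes: Nadia 35, Sofia 28, Theo 17, Ingrid 34, Aisha 0.
Aisha is ranked last by the fewest voters, so Aisha wins.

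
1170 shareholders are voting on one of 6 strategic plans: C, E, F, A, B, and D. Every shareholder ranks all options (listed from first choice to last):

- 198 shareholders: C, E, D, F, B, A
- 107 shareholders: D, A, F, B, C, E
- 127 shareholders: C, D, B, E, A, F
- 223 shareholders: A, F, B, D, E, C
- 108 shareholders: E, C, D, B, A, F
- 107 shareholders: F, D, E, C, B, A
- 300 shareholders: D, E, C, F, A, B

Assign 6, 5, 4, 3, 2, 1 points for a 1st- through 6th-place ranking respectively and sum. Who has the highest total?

C: 198·6 + 107·2 + 127·6 + 223·1 + 108·5 + 107·3 + 300·4 = 4448
E: 198·5 + 107·1 + 127·3 + 223·2 + 108·6 + 107·4 + 300·5 = 4500
F: 198·3 + 107·4 + 127·1 + 223·5 + 108·1 + 107·6 + 300·3 = 3914
A: 198·1 + 107·5 + 127·2 + 223·6 + 108·2 + 107·1 + 300·2 = 3248
B: 198·2 + 107·3 + 127·4 + 223·4 + 108·3 + 107·2 + 300·1 = 2955
D: 198·4 + 107·6 + 127·5 + 223·3 + 108·4 + 107·5 + 300·6 = 5505
D has the highest Borda score (5505).

D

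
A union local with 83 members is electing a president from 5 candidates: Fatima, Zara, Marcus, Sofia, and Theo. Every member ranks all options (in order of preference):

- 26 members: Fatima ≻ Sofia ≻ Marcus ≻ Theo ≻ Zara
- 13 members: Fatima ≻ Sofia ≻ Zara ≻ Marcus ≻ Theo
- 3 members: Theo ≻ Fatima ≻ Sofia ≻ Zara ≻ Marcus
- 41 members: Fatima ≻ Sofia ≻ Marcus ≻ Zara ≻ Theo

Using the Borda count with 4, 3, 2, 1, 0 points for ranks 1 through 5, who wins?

Fatima: 26·4 + 13·4 + 3·3 + 41·4 = 329
Zara: 26·0 + 13·2 + 3·1 + 41·1 = 70
Marcus: 26·2 + 13·1 + 3·0 + 41·2 = 147
Sofia: 26·3 + 13·3 + 3·2 + 41·3 = 246
Theo: 26·1 + 13·0 + 3·4 + 41·0 = 38
Fatima has the highest Borda score (329).

Fatima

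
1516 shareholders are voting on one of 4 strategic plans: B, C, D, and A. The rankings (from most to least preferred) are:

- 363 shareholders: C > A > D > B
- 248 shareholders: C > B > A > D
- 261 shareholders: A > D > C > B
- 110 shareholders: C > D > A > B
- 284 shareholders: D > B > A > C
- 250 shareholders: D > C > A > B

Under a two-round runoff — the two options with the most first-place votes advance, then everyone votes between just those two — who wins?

D

Round 1 first-place votes: B 0, C 721, D 534, A 261.
C and D advance.
Runoff: C is preferred to D by 721 voters; D by 795.
D wins the runoff.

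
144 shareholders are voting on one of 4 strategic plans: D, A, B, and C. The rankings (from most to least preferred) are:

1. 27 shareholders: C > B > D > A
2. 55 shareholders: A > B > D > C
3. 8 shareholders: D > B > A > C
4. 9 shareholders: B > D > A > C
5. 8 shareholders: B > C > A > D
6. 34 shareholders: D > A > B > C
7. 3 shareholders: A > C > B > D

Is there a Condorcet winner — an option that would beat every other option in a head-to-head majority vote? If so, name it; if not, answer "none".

Checking pairwise contests:
B beats D 102–42.
D beats A 78–66.
A beats B 92–52.
D beats C 106–38.
Every option loses at least one head-to-head, so there is no Condorcet winner.

none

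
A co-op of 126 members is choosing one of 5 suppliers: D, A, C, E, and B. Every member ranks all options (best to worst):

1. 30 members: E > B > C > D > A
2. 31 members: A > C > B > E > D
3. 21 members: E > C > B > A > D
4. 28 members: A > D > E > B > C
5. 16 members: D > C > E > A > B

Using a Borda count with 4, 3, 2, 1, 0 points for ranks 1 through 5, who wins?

E

D: 30·1 + 31·0 + 21·0 + 28·3 + 16·4 = 178
A: 30·0 + 31·4 + 21·1 + 28·4 + 16·1 = 273
C: 30·2 + 31·3 + 21·3 + 28·0 + 16·3 = 264
E: 30·4 + 31·1 + 21·4 + 28·2 + 16·2 = 323
B: 30·3 + 31·2 + 21·2 + 28·1 + 16·0 = 222
E has the highest Borda score (323).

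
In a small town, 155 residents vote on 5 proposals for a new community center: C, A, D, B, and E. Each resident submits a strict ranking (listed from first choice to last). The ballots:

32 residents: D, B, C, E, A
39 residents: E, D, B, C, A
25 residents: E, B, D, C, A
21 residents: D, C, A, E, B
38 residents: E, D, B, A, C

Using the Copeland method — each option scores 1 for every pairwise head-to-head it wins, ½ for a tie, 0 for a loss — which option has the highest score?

E

C: beats A; loses to D, B, and E → score 1.
A: loses to C, D, B, and E → score 0.
D: beats C, A, and B; loses to E → score 3.
B: beats C and A; loses to D and E → score 2.
E: beats C, A, D, and B → score 4.
E has the best pairwise record.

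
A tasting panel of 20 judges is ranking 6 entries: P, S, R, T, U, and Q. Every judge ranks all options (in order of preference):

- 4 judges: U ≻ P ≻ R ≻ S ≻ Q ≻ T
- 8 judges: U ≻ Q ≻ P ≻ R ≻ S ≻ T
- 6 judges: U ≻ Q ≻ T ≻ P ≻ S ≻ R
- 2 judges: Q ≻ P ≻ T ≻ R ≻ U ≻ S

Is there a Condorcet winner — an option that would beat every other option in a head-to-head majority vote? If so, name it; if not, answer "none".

U vs P: 18–2 for U.
U vs S: 20–0 for U.
U vs R: 18–2 for U.
U vs T: 18–2 for U.
U vs Q: 18–2 for U.
U beats every other option head-to-head.

U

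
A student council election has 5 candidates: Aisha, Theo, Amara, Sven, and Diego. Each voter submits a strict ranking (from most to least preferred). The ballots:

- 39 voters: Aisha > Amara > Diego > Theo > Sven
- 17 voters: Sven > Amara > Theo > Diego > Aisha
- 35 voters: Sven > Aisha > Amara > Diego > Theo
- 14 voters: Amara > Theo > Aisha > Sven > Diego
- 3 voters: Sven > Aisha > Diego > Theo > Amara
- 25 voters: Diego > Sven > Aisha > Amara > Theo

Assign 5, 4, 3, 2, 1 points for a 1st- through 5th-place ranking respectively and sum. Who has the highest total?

Aisha: 39·5 + 17·1 + 35·4 + 14·3 + 3·4 + 25·3 = 481
Theo: 39·2 + 17·3 + 35·1 + 14·4 + 3·2 + 25·1 = 251
Amara: 39·4 + 17·4 + 35·3 + 14·5 + 3·1 + 25·2 = 452
Sven: 39·1 + 17·5 + 35·5 + 14·2 + 3·5 + 25·4 = 442
Diego: 39·3 + 17·2 + 35·2 + 14·1 + 3·3 + 25·5 = 369
Aisha has the highest Borda score (481).

Aisha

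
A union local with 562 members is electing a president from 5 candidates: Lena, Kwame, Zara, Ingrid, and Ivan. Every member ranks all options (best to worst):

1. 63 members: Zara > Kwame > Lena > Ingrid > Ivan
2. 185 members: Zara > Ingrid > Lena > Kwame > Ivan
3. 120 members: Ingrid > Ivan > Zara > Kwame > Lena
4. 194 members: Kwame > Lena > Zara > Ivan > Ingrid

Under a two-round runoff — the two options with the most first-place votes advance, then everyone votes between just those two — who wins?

Round 1 first-place votes: Lena 0, Kwame 194, Zara 248, Ingrid 120, Ivan 0.
Zara and Kwame advance.
Runoff: Zara is preferred to Kwame by 368 voters; Kwame by 194.
Zara wins the runoff.

Zara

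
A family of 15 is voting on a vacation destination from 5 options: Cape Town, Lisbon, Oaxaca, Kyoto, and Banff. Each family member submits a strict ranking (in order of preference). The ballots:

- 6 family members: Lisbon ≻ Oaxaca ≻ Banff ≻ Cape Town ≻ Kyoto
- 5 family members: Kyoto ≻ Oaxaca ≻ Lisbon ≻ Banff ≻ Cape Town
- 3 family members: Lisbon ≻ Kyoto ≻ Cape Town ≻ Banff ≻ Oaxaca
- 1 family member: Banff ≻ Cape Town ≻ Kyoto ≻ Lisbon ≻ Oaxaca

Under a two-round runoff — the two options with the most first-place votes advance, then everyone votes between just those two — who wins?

Lisbon

Round 1 first-place votes: Cape Town 0, Lisbon 9, Oaxaca 0, Kyoto 5, Banff 1.
Lisbon and Kyoto advance.
Runoff: Lisbon is preferred to Kyoto by 9 voters; Kyoto by 6.
Lisbon wins the runoff.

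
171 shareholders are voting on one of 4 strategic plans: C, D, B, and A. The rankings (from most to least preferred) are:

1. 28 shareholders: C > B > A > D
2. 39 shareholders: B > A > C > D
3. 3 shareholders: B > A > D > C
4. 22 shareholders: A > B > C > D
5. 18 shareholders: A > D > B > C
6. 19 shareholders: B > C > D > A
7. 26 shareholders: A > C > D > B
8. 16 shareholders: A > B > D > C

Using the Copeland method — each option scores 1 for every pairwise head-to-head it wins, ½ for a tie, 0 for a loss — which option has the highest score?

B

C: beats D; loses to B and A → score 1.
D: loses to C, B, and A → score 0.
B: beats C, D, and A → score 3.
A: beats C and D; loses to B → score 2.
B has the best pairwise record.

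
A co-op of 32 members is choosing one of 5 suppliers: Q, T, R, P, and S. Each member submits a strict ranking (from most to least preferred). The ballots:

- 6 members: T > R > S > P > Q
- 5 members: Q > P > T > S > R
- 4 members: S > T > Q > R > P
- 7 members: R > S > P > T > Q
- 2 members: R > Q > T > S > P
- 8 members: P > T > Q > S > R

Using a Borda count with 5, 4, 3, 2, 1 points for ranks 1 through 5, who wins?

Q: 6·1 + 5·5 + 4·3 + 7·1 + 2·4 + 8·3 = 82
T: 6·5 + 5·3 + 4·4 + 7·2 + 2·3 + 8·4 = 113
R: 6·4 + 5·1 + 4·2 + 7·5 + 2·5 + 8·1 = 90
P: 6·2 + 5·4 + 4·1 + 7·3 + 2·1 + 8·5 = 99
S: 6·3 + 5·2 + 4·5 + 7·4 + 2·2 + 8·2 = 96
T has the highest Borda score (113).

T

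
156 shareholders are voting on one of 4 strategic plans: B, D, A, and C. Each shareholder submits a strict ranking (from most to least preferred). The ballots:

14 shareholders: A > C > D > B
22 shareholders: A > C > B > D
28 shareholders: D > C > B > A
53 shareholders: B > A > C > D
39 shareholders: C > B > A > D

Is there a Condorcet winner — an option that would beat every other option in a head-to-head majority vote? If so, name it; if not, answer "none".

Checking pairwise contests:
C beats B 103–53.
B beats D 114–42.
B beats A 120–36.
A beats C 89–67.
Every option loses at least one head-to-head, so there is no Condorcet winner.

none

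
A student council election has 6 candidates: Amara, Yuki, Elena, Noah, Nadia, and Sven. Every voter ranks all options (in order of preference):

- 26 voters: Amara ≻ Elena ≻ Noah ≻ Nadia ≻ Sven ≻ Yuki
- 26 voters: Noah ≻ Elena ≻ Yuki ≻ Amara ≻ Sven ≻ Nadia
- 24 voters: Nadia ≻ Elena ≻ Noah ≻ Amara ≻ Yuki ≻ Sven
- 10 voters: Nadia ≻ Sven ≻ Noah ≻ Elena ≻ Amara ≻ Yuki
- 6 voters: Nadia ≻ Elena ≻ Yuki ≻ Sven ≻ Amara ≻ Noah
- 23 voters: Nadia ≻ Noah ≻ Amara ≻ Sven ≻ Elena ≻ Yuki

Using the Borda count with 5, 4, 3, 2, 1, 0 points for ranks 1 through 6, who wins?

Amara: 26·5 + 26·2 + 24·2 + 10·1 + 6·1 + 23·3 = 315
Yuki: 26·0 + 26·3 + 24·1 + 10·0 + 6·3 + 23·0 = 120
Elena: 26·4 + 26·4 + 24·4 + 10·2 + 6·4 + 23·1 = 371
Noah: 26·3 + 26·5 + 24·3 + 10·3 + 6·0 + 23·4 = 402
Nadia: 26·2 + 26·0 + 24·5 + 10·5 + 6·5 + 23·5 = 367
Sven: 26·1 + 26·1 + 24·0 + 10·4 + 6·2 + 23·2 = 150
Noah has the highest Borda score (402).

Noah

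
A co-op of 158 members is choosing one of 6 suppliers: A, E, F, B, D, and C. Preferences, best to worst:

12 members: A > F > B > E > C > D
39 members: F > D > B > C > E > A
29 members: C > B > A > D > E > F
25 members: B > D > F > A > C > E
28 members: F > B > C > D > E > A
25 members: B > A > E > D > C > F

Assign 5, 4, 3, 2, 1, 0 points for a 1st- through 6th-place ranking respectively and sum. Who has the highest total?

A: 12·5 + 39·0 + 29·3 + 25·2 + 28·0 + 25·4 = 297
E: 12·2 + 39·1 + 29·1 + 25·0 + 28·1 + 25·3 = 195
F: 12·4 + 39·5 + 29·0 + 25·3 + 28·5 + 25·0 = 458
B: 12·3 + 39·3 + 29·4 + 25·5 + 28·4 + 25·5 = 631
D: 12·0 + 39·4 + 29·2 + 25·4 + 28·2 + 25·2 = 420
C: 12·1 + 39·2 + 29·5 + 25·1 + 28·3 + 25·1 = 369
B has the highest Borda score (631).

B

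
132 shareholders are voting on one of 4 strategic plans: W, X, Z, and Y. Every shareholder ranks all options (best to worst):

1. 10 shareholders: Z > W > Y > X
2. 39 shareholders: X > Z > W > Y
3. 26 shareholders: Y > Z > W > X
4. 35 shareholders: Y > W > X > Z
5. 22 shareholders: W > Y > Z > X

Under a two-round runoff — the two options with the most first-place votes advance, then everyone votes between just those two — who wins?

Y

Round 1 first-place votes: W 22, X 39, Z 10, Y 61.
Y and X advance.
Runoff: Y is preferred to X by 93 voters; X by 39.
Y wins the runoff.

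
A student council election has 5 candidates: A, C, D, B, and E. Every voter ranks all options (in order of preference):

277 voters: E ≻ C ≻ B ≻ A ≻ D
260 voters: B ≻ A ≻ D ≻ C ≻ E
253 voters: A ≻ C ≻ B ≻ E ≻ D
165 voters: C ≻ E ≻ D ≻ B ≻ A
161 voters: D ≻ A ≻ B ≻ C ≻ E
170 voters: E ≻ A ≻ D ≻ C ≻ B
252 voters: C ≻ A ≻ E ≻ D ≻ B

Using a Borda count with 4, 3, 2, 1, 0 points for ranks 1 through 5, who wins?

A: 277·1 + 260·3 + 253·4 + 165·0 + 161·3 + 170·3 + 252·3 = 3818
C: 277·3 + 260·1 + 253·3 + 165·4 + 161·1 + 170·1 + 252·4 = 3849
D: 277·0 + 260·2 + 253·0 + 165·2 + 161·4 + 170·2 + 252·1 = 2086
B: 277·2 + 260·4 + 253·2 + 165·1 + 161·2 + 170·0 + 252·0 = 2587
E: 277·4 + 260·0 + 253·1 + 165·3 + 161·0 + 170·4 + 252·2 = 3040
C has the highest Borda score (3849).

C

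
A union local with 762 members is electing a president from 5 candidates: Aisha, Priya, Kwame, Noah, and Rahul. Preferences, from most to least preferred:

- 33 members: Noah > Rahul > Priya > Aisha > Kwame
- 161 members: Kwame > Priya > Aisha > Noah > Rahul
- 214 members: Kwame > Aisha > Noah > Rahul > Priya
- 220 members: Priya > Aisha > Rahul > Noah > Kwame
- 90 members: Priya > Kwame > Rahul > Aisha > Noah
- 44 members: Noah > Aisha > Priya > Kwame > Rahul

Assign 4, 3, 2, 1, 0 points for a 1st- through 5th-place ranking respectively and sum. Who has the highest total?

Aisha: 33·1 + 161·2 + 214·3 + 220·3 + 90·1 + 44·3 = 1879
Priya: 33·2 + 161·3 + 214·0 + 220·4 + 90·4 + 44·2 = 1877
Kwame: 33·0 + 161·4 + 214·4 + 220·0 + 90·3 + 44·1 = 1814
Noah: 33·4 + 161·1 + 214·2 + 220·1 + 90·0 + 44·4 = 1117
Rahul: 33·3 + 161·0 + 214·1 + 220·2 + 90·2 + 44·0 = 933
Aisha has the highest Borda score (1879).

Aisha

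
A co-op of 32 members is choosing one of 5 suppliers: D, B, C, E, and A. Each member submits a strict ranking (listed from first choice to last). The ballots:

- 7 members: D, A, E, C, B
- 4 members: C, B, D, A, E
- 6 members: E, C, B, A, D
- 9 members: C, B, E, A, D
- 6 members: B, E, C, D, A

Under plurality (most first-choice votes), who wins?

C

First-place votes: D 7, B 6, C 13, E 6, A 0.
C has the most first-place votes.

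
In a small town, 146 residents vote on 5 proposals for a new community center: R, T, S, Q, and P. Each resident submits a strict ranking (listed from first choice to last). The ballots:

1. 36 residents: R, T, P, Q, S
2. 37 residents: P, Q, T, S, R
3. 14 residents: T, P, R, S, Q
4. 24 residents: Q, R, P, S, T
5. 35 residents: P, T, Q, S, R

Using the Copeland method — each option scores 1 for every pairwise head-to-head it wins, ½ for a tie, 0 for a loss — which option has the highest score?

R: beats S; loses to T, Q, and P → score 1.
T: beats R, S, and Q; loses to P → score 3.
S: loses to R, T, Q, and P → score 0.
Q: beats R and S; loses to T and P → score 2.
P: beats R, T, S, and Q → score 4.
P has the best pairwise record.

P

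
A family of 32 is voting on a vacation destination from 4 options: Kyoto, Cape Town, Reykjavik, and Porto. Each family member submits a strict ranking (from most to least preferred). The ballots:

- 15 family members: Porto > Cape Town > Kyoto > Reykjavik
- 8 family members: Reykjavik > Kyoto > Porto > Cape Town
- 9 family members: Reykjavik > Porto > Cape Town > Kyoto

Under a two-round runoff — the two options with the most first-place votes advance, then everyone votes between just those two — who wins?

Round 1 first-place votes: Kyoto 0, Cape Town 0, Reykjavik 17, Porto 15.
Reykjavik and Porto advance.
Runoff: Reykjavik is preferred to Porto by 17 voters; Porto by 15.
Reykjavik wins the runoff.

Reykjavik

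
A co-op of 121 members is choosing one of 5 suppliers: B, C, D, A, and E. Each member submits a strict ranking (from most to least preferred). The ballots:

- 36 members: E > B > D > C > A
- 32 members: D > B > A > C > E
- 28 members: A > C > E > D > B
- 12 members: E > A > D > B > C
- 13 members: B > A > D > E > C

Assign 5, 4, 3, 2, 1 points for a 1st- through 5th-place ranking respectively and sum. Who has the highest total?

D

B: 36·4 + 32·4 + 28·1 + 12·2 + 13·5 = 389
C: 36·2 + 32·2 + 28·4 + 12·1 + 13·1 = 273
D: 36·3 + 32·5 + 28·2 + 12·3 + 13·3 = 399
A: 36·1 + 32·3 + 28·5 + 12·4 + 13·4 = 372
E: 36·5 + 32·1 + 28·3 + 12·5 + 13·2 = 382
D has the highest Borda score (399).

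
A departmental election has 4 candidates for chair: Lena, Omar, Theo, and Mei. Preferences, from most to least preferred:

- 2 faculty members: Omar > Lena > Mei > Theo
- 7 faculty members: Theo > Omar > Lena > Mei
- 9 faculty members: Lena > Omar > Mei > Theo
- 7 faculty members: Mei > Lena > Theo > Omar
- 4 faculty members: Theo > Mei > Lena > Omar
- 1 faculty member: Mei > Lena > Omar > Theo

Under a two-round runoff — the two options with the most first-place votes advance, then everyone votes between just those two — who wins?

Lena

Round 1 first-place votes: Lena 9, Omar 2, Theo 11, Mei 8.
Theo and Lena advance.
Runoff: Theo is preferred to Lena by 11 voters; Lena by 19.
Lena wins the runoff.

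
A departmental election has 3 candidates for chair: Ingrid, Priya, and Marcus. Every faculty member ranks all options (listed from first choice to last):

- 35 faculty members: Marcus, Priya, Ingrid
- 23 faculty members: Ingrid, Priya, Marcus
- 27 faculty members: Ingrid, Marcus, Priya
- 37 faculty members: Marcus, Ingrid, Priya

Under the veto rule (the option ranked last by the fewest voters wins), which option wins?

Last-place votes: Ingrid 35, Priya 64, Marcus 23.
Marcus is ranked last by the fewest voters, so Marcus wins.

Marcus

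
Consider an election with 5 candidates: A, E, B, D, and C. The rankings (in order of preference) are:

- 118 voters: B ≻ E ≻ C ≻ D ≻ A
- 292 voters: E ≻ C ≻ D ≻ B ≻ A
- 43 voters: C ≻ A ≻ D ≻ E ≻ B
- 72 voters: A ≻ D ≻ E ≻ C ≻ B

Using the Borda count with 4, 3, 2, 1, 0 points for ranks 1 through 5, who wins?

A: 118·0 + 292·0 + 43·3 + 72·4 = 417
E: 118·3 + 292·4 + 43·1 + 72·2 = 1709
B: 118·4 + 292·1 + 43·0 + 72·0 = 764
D: 118·1 + 292·2 + 43·2 + 72·3 = 1004
C: 118·2 + 292·3 + 43·4 + 72·1 = 1356
E has the highest Borda score (1709).

E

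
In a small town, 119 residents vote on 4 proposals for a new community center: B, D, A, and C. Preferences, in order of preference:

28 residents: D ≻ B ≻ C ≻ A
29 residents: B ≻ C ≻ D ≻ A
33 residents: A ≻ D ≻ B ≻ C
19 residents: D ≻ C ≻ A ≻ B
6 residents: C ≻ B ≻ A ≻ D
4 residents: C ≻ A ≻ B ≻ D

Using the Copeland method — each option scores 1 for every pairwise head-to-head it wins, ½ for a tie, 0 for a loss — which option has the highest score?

D

B: beats A and C; loses to D → score 2.
D: beats B, A, and C → score 3.
A: loses to B, D, and C → score 0.
C: beats A; loses to B and D → score 1.
D has the best pairwise record.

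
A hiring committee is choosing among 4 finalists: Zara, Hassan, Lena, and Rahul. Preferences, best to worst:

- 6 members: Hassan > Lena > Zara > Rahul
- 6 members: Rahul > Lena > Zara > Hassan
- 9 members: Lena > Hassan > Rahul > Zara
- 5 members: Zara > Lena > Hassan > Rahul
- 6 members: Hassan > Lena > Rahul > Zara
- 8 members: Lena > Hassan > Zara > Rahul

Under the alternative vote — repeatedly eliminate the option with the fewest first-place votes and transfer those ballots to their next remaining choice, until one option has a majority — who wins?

Round 1: Zara 5, Hassan 12, Lena 17, Rahul 6. Eliminate Zara.
Round 2: Hassan 12, Lena 22, Rahul 6. Lena has a majority.

Lena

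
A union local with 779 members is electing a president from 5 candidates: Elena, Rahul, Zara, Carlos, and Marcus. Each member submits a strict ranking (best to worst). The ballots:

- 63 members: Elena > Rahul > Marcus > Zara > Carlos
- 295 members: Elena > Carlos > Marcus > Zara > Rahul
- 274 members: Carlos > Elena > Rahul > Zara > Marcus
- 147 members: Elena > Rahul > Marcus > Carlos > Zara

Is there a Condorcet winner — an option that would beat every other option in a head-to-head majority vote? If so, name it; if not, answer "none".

Elena

Elena vs Rahul: 779–0 for Elena.
Elena vs Zara: 779–0 for Elena.
Elena vs Carlos: 505–274 for Elena.
Elena vs Marcus: 779–0 for Elena.
Elena beats every other option head-to-head.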